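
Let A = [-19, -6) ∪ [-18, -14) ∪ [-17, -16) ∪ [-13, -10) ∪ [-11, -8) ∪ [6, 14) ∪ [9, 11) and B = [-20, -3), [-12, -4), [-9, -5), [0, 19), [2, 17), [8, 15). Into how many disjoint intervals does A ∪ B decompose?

A, merged: [-19, -6), [6, 14).
B, merged: [-20, -3), [0, 19).
A ∪ B = [-20, -3), [0, 19).
That is 2 disjoint pieces.

2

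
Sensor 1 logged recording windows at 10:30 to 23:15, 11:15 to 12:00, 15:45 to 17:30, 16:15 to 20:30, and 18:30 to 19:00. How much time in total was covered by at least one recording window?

Merged: 10:30–23:15.
Length: 12 h 45 min.

12 h 45 min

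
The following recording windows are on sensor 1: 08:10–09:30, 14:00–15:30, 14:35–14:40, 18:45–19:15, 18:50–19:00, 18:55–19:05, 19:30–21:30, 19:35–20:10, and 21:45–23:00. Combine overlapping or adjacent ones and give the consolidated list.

08:10-09:30, 14:00-15:30, 18:45-19:15, 19:30-21:30, 21:45-23:00

14:00-15:30 is disjoint → start new block.
14:35-14:40 overlaps/touches 14:00-15:30 → extend to 14:00-15:30.
18:45-19:15 is disjoint → start new block.
18:50-19:00 overlaps/touches 18:45-19:15 → extend to 18:45-19:15.
18:55-19:05 overlaps/touches 18:45-19:15 → extend to 18:45-19:15.
19:30-21:30 is disjoint → start new block.
19:35-20:10 overlaps/touches 19:30-21:30 → extend to 19:30-21:30.
21:45-23:00 is disjoint → start new block.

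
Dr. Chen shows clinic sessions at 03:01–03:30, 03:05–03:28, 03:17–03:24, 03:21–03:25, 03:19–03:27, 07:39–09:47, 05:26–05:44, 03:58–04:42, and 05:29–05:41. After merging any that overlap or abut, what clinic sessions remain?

Sort by start: 03:01-03:30, 03:05-03:28, 03:17-03:24, 03:19-03:27, 03:21-03:25, 03:58-04:42, 05:26-05:44, 05:29-05:41, 07:39-09:47.
03:05-03:28 overlaps/touches 03:01-03:30 → extend to 03:01-03:30.
03:17-03:24 overlaps/touches 03:01-03:30 → extend to 03:01-03:30.
03:19-03:27 overlaps/touches 03:01-03:30 → extend to 03:01-03:30.
03:21-03:25 overlaps/touches 03:01-03:30 → extend to 03:01-03:30.
03:58-04:42 is disjoint → start new block.
05:26-05:44 is disjoint → start new block.
05:29-05:41 overlaps/touches 05:26-05:44 → extend to 05:26-05:44.
07:39-09:47 is disjoint → start new block.

03:01-03:30, 03:58-04:42, 05:26-05:44, 07:39-09:47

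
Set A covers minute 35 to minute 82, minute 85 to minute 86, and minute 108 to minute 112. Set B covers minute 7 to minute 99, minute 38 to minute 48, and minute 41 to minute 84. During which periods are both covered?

minute 35 to minute 82, minute 85 to minute 86

B, merged: minute 7 to minute 99.
minute 35 to minute 82 overlaps B on minute 35 to minute 82.
minute 85 to minute 86 overlaps B on minute 85 to minute 86.
minute 108 to minute 112 falls entirely outside B.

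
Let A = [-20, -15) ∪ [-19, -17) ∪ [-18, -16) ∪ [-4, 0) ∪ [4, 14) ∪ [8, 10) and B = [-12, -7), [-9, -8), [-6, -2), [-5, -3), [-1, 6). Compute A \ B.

[-20, -15) ∪ [-2, -1) ∪ [6, 14)

A, merged: [-20, -15), [-4, 0), [4, 14).
B, merged: [-12, -7), [-6, -2), [-1, 6).
[-20, -15) is untouched.
[-4, 0) with B removed leaves [-2, -1).
[4, 14) with B removed leaves [6, 14).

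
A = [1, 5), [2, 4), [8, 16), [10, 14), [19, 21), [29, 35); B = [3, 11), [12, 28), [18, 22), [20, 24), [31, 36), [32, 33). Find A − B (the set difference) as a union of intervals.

[1, 3) ∪ [11, 12) ∪ [29, 31)

Merge the first list: [1, 5), [8, 16), [19, 21), [29, 35).
Merge the second list: [3, 11), [12, 28), [31, 36).
[1, 5) with B removed leaves [1, 3).
[8, 16) with B removed leaves [11, 12).
[19, 21) lies entirely inside B → drops out.
[29, 35) with B removed leaves [29, 31).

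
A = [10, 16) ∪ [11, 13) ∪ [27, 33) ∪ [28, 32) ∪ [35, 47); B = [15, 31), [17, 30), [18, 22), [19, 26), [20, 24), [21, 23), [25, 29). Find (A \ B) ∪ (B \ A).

[10, 15) ∪ [16, 27) ∪ [31, 33) ∪ [35, 47)

A, merged: [10, 16), [27, 33), [35, 47).
B, merged: [15, 31).
Only in the first: [10, 15), [31, 33), [35, 47).
Only in the second: [16, 27).
Together these are the periods covered by exactly one.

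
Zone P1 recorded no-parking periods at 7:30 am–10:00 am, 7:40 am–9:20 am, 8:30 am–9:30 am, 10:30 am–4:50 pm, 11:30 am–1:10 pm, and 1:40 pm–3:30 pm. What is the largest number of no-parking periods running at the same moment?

3

At 8:30 am, 3 of the intervals are simultaneously active.
No point has more.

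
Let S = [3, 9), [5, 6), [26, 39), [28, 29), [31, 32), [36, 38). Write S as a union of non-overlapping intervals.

[3, 9) ∪ [26, 39)

[5, 6) overlaps/touches [3, 9) → extend to [3, 9).
[26, 39) is disjoint → start new block.
[28, 29) overlaps/touches [26, 39) → extend to [26, 39).
[31, 32) overlaps/touches [26, 39) → extend to [26, 39).
[36, 38) overlaps/touches [26, 39) → extend to [26, 39).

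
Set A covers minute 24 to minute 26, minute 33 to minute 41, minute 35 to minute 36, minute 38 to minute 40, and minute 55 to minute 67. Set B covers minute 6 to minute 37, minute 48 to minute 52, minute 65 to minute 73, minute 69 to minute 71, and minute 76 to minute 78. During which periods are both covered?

Merge the first list: minute 24 to minute 26, minute 33 to minute 41, minute 55 to minute 67.
Merge the second list: minute 6 to minute 37, minute 48 to minute 52, minute 65 to minute 73, minute 76 to minute 78.
minute 24 to minute 26 ∩ B → minute 24 to minute 26.
minute 33 to minute 41 ∩ B → minute 33 to minute 37.
minute 55 to minute 67 ∩ B → minute 65 to minute 67.

minute 24 to minute 26, minute 33 to minute 37, minute 65 to minute 67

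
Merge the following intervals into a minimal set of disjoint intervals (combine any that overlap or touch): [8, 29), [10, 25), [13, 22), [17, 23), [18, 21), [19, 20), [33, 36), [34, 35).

[8, 29) ∪ [33, 36)

[10, 25) overlaps/touches [8, 29) → extend to [8, 29).
[13, 22) overlaps/touches [8, 29) → extend to [8, 29).
[17, 23) overlaps/touches [8, 29) → extend to [8, 29).
[18, 21) overlaps/touches [8, 29) → extend to [8, 29).
[19, 20) overlaps/touches [8, 29) → extend to [8, 29).
[33, 36) is disjoint → start new block.
[34, 35) overlaps/touches [33, 36) → extend to [33, 36).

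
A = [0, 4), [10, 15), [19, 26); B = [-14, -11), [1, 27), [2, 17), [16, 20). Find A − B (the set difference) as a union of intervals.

[0, 1)

Merge the second list: [-14, -11), [1, 27).
[0, 4) \ B = [0, 1).
[10, 15): entirely removed.
[19, 26): entirely removed.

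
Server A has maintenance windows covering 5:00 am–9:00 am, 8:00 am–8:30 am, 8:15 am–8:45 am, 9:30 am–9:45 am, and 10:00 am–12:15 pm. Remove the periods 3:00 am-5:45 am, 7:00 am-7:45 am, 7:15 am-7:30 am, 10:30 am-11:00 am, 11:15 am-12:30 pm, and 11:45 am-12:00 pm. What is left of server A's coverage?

First set merges to 5:00 am-9:00 am, 9:30 am-9:45 am, 10:00 am-12:15 pm.
Second set merges to 3:00 am-5:45 am, 7:00 am-7:45 am, 10:30 am-11:00 am, 11:15 am-12:30 pm.
5:00 am-9:00 am minus B → 5:45 am-7:00 am, 7:45 am-9:00 am.
9:30 am-9:45 am: no B overlap → unchanged.
10:00 am-12:15 pm minus B → 10:00 am-10:30 am, 11:00 am-11:15 am.

5:45 am-7:00 am, 7:45 am-9:00 am, 9:30 am-9:45 am, 10:00 am-10:30 am, 11:00 am-11:15 am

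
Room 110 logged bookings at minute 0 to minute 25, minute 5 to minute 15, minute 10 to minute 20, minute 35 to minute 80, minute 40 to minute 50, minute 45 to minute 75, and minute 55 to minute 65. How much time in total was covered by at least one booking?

70 minutes

Merged: minute 0 to minute 25, minute 35 to minute 80.
Lengths: 25 minutes + 45 minutes = 70 minutes.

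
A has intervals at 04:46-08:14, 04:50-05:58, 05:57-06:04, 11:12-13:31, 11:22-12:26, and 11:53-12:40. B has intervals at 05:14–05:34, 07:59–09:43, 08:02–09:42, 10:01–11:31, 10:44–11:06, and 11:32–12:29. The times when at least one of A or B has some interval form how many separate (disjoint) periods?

First set merges to 04:46–08:14, 11:12–13:31.
Second set merges to 05:14–05:34, 07:59–09:43, 10:01–11:31, 11:32–12:29.
A ∪ B = 04:46–09:43, 10:01–13:31.
That is 2 disjoint pieces.

2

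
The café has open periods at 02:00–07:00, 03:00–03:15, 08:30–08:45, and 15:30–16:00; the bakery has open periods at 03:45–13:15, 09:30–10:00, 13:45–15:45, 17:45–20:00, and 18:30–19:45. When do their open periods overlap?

03:45–07:00, 08:30–08:45, 15:30–15:45

First set merges to 02:00–07:00, 08:30–08:45, 15:30–16:00.
Second set merges to 03:45–13:15, 13:45–15:45, 17:45–20:00.
02:00–07:00 ∩ B → 03:45–07:00.
08:30–08:45 ∩ B → 08:30–08:45.
15:30–16:00 ∩ B → 15:30–15:45.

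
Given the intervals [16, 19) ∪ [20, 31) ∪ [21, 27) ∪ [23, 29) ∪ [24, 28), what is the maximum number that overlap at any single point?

Sweep endpoints in order; track running count of active intervals.
Peak of 4 reached at 24.

4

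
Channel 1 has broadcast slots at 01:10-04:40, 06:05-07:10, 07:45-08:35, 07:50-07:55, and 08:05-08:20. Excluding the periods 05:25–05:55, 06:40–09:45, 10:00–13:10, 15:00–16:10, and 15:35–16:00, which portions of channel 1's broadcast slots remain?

01:10–04:40, 06:05–06:40

A, merged: 01:10–04:40, 06:05–07:10, 07:45–08:35.
B, merged: 05:25–05:55, 06:40–09:45, 10:00–13:10, 15:00–16:10.
01:10–04:40: no B overlap → unchanged.
06:05–07:10 minus B → 06:05–06:40.
07:45–08:35: fully covered by B → removed.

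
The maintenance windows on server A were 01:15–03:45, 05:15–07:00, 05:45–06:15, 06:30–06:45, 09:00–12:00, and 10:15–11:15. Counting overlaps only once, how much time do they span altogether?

7 h 15 min

Merged: 01:15–03:45, 05:15–07:00, 09:00–12:00.
Lengths: 2 h 30 min + 1 h 45 min + 3 h = 7 h 15 min.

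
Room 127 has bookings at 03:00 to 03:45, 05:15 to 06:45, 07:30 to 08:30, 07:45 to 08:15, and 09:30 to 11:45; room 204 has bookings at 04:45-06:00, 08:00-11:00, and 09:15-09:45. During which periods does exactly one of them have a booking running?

A, merged: 03:00–03:45, 05:15–06:45, 07:30–08:30, 09:30–11:45.
B, merged: 04:45–06:00, 08:00–11:00.
Only in the first: 03:00–03:45, 06:00–06:45, 07:30–08:00, 11:00–11:45.
Only in the second: 04:45–05:15, 08:30–09:30.
Together these are the periods covered by exactly one.

03:00–03:45, 04:45–05:15, 06:00–06:45, 07:30–08:00, 08:30–09:30, 11:00–11:45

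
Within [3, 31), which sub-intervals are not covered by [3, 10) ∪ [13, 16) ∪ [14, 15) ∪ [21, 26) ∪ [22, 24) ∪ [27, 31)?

[10, 13) ∪ [16, 21) ∪ [26, 27)

After merging, the occupied span is [3, 10), [13, 16), [21, 26), [27, 31).
Complement within [3, 31): [10, 13), [16, 21), [26, 27).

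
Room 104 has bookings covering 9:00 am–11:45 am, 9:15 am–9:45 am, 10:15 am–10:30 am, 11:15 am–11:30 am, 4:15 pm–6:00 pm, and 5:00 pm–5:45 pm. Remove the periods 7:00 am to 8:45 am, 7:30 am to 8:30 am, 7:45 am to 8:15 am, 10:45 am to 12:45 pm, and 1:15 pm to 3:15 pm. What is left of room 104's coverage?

9:00 am-10:45 am, 4:15 pm-6:00 pm

First set merges to 9:00 am-11:45 am, 4:15 pm-6:00 pm.
Second set merges to 7:00 am-8:45 am, 10:45 am-12:45 pm, 1:15 pm-3:15 pm.
9:00 am-11:45 am with B removed leaves 9:00 am-10:45 am.
4:15 pm-6:00 pm is untouched.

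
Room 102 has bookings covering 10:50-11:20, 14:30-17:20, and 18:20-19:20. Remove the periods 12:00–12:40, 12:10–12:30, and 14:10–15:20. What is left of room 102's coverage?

10:50-11:20, 15:20-17:20, 18:20-19:20

B, merged: 12:00-12:40, 14:10-15:20.
10:50-11:20: no B overlap → unchanged.
14:30-17:20 minus B → 15:20-17:20.
18:20-19:20: no B overlap → unchanged.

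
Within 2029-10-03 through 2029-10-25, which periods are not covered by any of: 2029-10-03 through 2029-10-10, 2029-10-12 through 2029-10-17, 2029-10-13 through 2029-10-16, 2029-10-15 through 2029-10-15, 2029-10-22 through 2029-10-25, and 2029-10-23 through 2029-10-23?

2029-10-11 through 2029-10-11, 2029-10-18 through 2029-10-21

After merging, the occupied span is 2029-10-03 through 2029-10-10, 2029-10-12 through 2029-10-17, 2029-10-22 through 2029-10-25.
Uncovered inside 2029-10-03 through 2029-10-25: 2029-10-11 through 2029-10-11, 2029-10-18 through 2029-10-21.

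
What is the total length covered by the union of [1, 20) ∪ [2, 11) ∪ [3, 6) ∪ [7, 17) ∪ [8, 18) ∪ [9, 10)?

19

Merged: [1, 20).
Length: 19.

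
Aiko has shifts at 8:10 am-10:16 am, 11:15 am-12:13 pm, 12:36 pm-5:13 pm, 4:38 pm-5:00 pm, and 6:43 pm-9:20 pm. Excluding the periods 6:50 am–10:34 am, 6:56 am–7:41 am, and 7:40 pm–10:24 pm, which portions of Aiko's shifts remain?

First set merges to 8:10 am-10:16 am, 11:15 am-12:13 pm, 12:36 pm-5:13 pm, 6:43 pm-9:20 pm.
Second set merges to 6:50 am-10:34 am, 7:40 pm-10:24 pm.
8:10 am-10:16 am: fully covered by B → removed.
11:15 am-12:13 pm: no B overlap → unchanged.
12:36 pm-5:13 pm: no B overlap → unchanged.
6:43 pm-9:20 pm minus B → 6:43 pm-7:40 pm.

11:15 am-12:13 pm, 12:36 pm-5:13 pm, 6:43 pm-7:40 pm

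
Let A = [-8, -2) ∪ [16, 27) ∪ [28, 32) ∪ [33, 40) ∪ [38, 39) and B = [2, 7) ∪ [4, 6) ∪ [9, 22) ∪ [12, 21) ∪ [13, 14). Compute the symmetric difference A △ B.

[-8, -2) ∪ [2, 7) ∪ [9, 16) ∪ [22, 27) ∪ [28, 32) ∪ [33, 40)

Merge the first list: [-8, -2), [16, 27), [28, 32), [33, 40).
Merge the second list: [2, 7), [9, 22).
Only in the first: [-8, -2), [22, 27), [28, 32), [33, 40).
Only in the second: [2, 7), [9, 16).
Together these are the periods covered by exactly one.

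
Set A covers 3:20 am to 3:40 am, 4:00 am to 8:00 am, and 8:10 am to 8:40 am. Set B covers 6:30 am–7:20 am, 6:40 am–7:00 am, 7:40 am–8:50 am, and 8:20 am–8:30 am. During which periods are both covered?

6:30 am–7:20 am, 7:40 am–8:00 am, 8:10 am–8:40 am

Merge the second list: 6:30 am–7:20 am, 7:40 am–8:50 am.
3:20 am–3:40 am falls entirely outside B.
4:00 am–8:00 am overlaps B on 6:30 am–7:20 am, 7:40 am–8:00 am.
8:10 am–8:40 am overlaps B on 8:10 am–8:40 am.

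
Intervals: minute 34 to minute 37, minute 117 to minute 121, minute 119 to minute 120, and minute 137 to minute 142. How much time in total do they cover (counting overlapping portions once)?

12 minutes

Merged: minute 34 to minute 37, minute 117 to minute 121, minute 137 to minute 142.
Lengths: 3 minutes + 4 minutes + 5 minutes = 12 minutes.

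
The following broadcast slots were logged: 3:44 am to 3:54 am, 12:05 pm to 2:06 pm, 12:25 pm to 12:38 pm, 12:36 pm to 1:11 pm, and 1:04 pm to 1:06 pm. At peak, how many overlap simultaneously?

3

Sweep endpoints in order; track running count of active intervals.
Peak of 3 reached at 12:36 pm.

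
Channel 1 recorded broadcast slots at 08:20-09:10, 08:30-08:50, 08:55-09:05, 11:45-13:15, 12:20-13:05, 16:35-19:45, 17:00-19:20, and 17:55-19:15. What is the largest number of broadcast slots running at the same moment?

At 17:55, 3 of the intervals are simultaneously active.
No point has more.

3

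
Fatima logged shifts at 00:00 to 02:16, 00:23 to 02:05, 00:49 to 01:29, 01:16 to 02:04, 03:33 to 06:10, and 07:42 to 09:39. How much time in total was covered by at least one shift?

Merged: 00:00–02:16, 03:33–06:10, 07:42–09:39.
Lengths: 2 h 16 min + 2 h 37 min + 1 h 57 min = 6 h 50 min.

6 h 50 min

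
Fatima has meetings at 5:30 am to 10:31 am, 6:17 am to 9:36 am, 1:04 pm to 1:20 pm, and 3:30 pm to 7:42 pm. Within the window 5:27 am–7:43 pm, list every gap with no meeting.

After merging, the occupied span is 5:30 am–10:31 am, 1:04 pm–1:20 pm, 3:30 pm–7:42 pm.
Gaps within 5:27 am–7:43 pm: 5:27 am–5:30 am, 10:31 am–1:04 pm, 1:20 pm–3:30 pm, 7:42 pm–7:43 pm.

5:27 am–5:30 am, 10:31 am–1:04 pm, 1:20 pm–3:30 pm, 7:42 pm–7:43 pm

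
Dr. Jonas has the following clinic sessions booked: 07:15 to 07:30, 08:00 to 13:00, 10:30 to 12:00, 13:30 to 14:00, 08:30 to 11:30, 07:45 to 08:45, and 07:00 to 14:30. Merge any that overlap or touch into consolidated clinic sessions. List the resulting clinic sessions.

07:00-14:30

Sort by start: 07:00-14:30, 07:15-07:30, 07:45-08:45, 08:00-13:00, 08:30-11:30, 10:30-12:00, 13:30-14:00.
07:15-07:30 overlaps/touches 07:00-14:30 → extend to 07:00-14:30.
07:45-08:45 overlaps/touches 07:00-14:30 → extend to 07:00-14:30.
08:00-13:00 overlaps/touches 07:00-14:30 → extend to 07:00-14:30.
08:30-11:30 overlaps/touches 07:00-14:30 → extend to 07:00-14:30.
10:30-12:00 overlaps/touches 07:00-14:30 → extend to 07:00-14:30.
13:30-14:00 overlaps/touches 07:00-14:30 → extend to 07:00-14:30.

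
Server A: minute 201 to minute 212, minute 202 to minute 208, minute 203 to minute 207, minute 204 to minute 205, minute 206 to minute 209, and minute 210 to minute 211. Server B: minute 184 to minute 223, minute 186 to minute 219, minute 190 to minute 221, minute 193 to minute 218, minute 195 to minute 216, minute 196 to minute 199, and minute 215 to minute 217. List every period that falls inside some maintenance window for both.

Merge the first list: minute 201 to minute 212.
Merge the second list: minute 184 to minute 223.
minute 201 to minute 212 ∩ B → minute 201 to minute 212.

minute 201 to minute 212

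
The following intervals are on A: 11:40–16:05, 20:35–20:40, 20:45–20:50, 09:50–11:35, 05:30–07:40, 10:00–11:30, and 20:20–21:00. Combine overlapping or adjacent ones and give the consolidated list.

Sort by start: 05:30-07:40, 09:50-11:35, 10:00-11:30, 11:40-16:05, 20:20-21:00, 20:35-20:40, 20:45-20:50.
09:50-11:35 is disjoint → start new block.
10:00-11:30 overlaps/touches 09:50-11:35 → extend to 09:50-11:35.
11:40-16:05 is disjoint → start new block.
20:20-21:00 is disjoint → start new block.
20:35-20:40 overlaps/touches 20:20-21:00 → extend to 20:20-21:00.
20:45-20:50 overlaps/touches 20:20-21:00 → extend to 20:20-21:00.

05:30-07:40, 09:50-11:35, 11:40-16:05, 20:20-21:00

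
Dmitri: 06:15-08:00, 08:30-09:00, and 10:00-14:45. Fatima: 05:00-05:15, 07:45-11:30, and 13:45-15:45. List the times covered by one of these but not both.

A but not B: 06:15-07:45, 11:30-13:45.
B but not A: 05:00-05:15, 08:00-08:30, 09:00-10:00, 14:45-15:45.
Combining gives A △ B.

05:00-05:15, 06:15-07:45, 08:00-08:30, 09:00-10:00, 11:30-13:45, 14:45-15:45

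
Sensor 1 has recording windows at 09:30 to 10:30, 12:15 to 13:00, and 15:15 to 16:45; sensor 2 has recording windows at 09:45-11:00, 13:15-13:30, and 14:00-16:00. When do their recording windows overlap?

09:30–10:30 overlaps B on 09:45–10:30.
12:15–13:00 falls entirely outside B.
15:15–16:45 overlaps B on 15:15–16:00.

09:45–10:30, 15:15–16:00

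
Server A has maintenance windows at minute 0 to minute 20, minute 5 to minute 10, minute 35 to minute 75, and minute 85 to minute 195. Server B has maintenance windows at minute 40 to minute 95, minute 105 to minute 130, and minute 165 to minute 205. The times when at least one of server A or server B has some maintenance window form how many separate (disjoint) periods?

A, merged: minute 0 to minute 20, minute 35 to minute 75, minute 85 to minute 195.
A ∪ B = minute 0 to minute 20, minute 35 to minute 205.
That is 2 disjoint pieces.

2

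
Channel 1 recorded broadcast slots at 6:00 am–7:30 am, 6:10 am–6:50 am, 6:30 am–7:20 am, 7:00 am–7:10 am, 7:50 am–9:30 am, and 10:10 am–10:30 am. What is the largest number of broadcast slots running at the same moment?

Sweep endpoints in order; track running count of active intervals.
Peak of 3 reached at 6:30 am.

3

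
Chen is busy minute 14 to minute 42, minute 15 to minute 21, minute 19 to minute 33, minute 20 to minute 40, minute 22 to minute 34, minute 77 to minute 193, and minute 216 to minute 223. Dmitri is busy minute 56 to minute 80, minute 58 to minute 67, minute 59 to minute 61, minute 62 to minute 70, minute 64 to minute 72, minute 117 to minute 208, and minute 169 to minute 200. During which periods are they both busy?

First set merges to minute 14 to minute 42, minute 77 to minute 193, minute 216 to minute 223.
Second set merges to minute 56 to minute 80, minute 117 to minute 208.
minute 14 to minute 42 meets no B interval.
minute 77 to minute 193 ∩ B → minute 77 to minute 80, minute 117 to minute 193.
minute 216 to minute 223 meets no B interval.

minute 77 to minute 80, minute 117 to minute 193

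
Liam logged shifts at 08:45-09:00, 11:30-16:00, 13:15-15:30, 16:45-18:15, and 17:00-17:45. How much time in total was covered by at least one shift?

6 h 15 min

Merged: 08:45–09:00, 11:30–16:00, 16:45–18:15.
Lengths: 15 min + 4 h 30 min + 1 h 30 min = 6 h 15 min.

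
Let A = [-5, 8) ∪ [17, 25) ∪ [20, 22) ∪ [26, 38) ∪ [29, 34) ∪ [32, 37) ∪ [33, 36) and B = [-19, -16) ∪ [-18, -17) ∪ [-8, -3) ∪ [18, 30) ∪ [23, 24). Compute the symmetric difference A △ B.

[-19, -16) ∪ [-8, -5) ∪ [-3, 8) ∪ [17, 18) ∪ [25, 26) ∪ [30, 38)

Merge the first list: [-5, 8), [17, 25), [26, 38).
Merge the second list: [-19, -16), [-8, -3), [18, 30).
A but not B: [-3, 8), [17, 18), [30, 38).
B but not A: [-19, -16), [-8, -5), [25, 26).
Combining gives A △ B.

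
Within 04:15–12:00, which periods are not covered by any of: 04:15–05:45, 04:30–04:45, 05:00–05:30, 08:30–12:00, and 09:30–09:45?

05:45–08:30

Covered (merged): 04:15–05:45, 08:30–12:00.
Uncovered inside 04:15–12:00: 05:45–08:30.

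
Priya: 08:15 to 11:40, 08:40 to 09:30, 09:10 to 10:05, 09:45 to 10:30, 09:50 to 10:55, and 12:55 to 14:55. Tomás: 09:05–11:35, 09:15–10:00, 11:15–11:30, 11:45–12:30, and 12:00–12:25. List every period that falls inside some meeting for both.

09:05–11:35

First set merges to 08:15–11:40, 12:55–14:55.
Second set merges to 09:05–11:35, 11:45–12:30.
08:15–11:40 ∩ B → 09:05–11:35.
12:55–14:55 meets no B interval.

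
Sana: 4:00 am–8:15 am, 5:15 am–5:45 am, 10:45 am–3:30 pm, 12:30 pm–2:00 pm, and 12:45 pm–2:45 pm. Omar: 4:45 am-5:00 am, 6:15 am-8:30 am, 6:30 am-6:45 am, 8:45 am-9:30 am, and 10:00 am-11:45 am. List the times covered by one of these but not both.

4:00 am–4:45 am, 5:00 am–6:15 am, 8:15 am–8:30 am, 8:45 am–9:30 am, 10:00 am–10:45 am, 11:45 am–3:30 pm

Merge the first list: 4:00 am–8:15 am, 10:45 am–3:30 pm.
Merge the second list: 4:45 am–5:00 am, 6:15 am–8:30 am, 8:45 am–9:30 am, 10:00 am–11:45 am.
A \ B = 4:00 am–4:45 am, 5:00 am–6:15 am, 11:45 am–3:30 pm.
B \ A = 8:15 am–8:30 am, 8:45 am–9:30 am, 10:00 am–10:45 am.
Union of the two gives the symmetric difference.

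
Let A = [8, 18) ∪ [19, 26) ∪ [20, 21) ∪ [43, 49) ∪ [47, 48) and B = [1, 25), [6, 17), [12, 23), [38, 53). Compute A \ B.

[25, 26)

First set merges to [8, 18), [19, 26), [43, 49).
Second set merges to [1, 25), [38, 53).
[8, 18): fully covered by B → removed.
[19, 26) minus B → [25, 26).
[43, 49): fully covered by B → removed.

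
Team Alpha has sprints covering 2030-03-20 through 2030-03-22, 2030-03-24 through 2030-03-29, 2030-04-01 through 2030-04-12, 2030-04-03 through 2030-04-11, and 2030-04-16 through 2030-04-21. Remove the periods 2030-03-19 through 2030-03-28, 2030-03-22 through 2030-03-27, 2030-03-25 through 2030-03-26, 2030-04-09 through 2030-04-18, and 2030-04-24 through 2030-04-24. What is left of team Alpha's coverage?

A, merged: 2030-03-20 through 2030-03-22, 2030-03-24 through 2030-03-29, 2030-04-01 through 2030-04-12, 2030-04-16 through 2030-04-21.
B, merged: 2030-03-19 through 2030-03-28, 2030-04-09 through 2030-04-18, 2030-04-24 through 2030-04-24.
2030-03-20 through 2030-03-22: fully covered by B → removed.
2030-03-24 through 2030-03-29 minus B → 2030-03-29 through 2030-03-29.
2030-04-01 through 2030-04-12 minus B → 2030-04-01 through 2030-04-08.
2030-04-16 through 2030-04-21 minus B → 2030-04-19 through 2030-04-21.

2030-03-29 through 2030-03-29, 2030-04-01 through 2030-04-08, 2030-04-19 through 2030-04-21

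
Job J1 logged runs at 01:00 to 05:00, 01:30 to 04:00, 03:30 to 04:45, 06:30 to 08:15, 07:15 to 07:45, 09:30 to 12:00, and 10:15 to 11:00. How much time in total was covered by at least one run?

Merged: 01:00-05:00, 06:30-08:15, 09:30-12:00.
Lengths: 4 h + 1 h 45 min + 2 h 30 min = 8 h 15 min.

8 h 15 min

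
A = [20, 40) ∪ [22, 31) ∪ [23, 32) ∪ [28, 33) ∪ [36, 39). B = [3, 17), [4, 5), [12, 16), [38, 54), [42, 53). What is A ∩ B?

[38, 40)

First set merges to [20, 40).
Second set merges to [3, 17), [38, 54).
[20, 40) ∩ B → [38, 40).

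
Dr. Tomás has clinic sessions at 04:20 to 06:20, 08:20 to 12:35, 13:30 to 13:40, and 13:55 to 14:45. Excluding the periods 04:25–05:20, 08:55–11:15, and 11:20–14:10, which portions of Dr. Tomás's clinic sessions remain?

04:20–04:25, 05:20–06:20, 08:20–08:55, 11:15–11:20, 14:10–14:45

04:20–06:20 with B removed leaves 04:20–04:25, 05:20–06:20.
08:20–12:35 with B removed leaves 08:20–08:55, 11:15–11:20.
13:30–13:40 lies entirely inside B → drops out.
13:55–14:45 with B removed leaves 14:10–14:45.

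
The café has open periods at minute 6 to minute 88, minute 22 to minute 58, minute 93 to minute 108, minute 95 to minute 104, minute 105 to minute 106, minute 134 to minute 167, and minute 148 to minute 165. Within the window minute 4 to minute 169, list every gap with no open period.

minute 4 to minute 6, minute 88 to minute 93, minute 108 to minute 134, minute 167 to minute 169

After merging, the occupied span is minute 6 to minute 88, minute 93 to minute 108, minute 134 to minute 167.
Gaps within minute 4 to minute 169: minute 4 to minute 6, minute 88 to minute 93, minute 108 to minute 134, minute 167 to minute 169.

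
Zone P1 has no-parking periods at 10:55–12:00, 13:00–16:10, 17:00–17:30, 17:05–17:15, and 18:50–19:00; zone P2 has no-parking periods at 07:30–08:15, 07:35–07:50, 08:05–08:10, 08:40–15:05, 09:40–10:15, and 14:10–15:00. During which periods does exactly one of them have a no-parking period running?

Merge the first list: 10:55–12:00, 13:00–16:10, 17:00–17:30, 18:50–19:00.
Merge the second list: 07:30–08:15, 08:40–15:05.
A \ B = 15:05–16:10, 17:00–17:30, 18:50–19:00.
B \ A = 07:30–08:15, 08:40–10:55, 12:00–13:00.
Union of the two gives the symmetric difference.

07:30–08:15, 08:40–10:55, 12:00–13:00, 15:05–16:10, 17:00–17:30, 18:50–19:00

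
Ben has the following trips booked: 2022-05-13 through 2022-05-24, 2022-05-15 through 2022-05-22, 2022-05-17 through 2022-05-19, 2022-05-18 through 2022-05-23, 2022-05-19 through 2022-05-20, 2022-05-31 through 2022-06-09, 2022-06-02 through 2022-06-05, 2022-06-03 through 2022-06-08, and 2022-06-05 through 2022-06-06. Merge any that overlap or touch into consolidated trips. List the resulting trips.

2022-05-13 through 2022-05-24, 2022-05-31 through 2022-06-09

2022-05-15 through 2022-05-22 overlaps/touches 2022-05-13 through 2022-05-24 → extend to 2022-05-13 through 2022-05-24.
2022-05-17 through 2022-05-19 overlaps/touches 2022-05-13 through 2022-05-24 → extend to 2022-05-13 through 2022-05-24.
2022-05-18 through 2022-05-23 overlaps/touches 2022-05-13 through 2022-05-24 → extend to 2022-05-13 through 2022-05-24.
2022-05-19 through 2022-05-20 overlaps/touches 2022-05-13 through 2022-05-24 → extend to 2022-05-13 through 2022-05-24.
2022-05-31 through 2022-06-09 is disjoint → start new block.
2022-06-02 through 2022-06-05 overlaps/touches 2022-05-31 through 2022-06-09 → extend to 2022-05-31 through 2022-06-09.
2022-06-03 through 2022-06-08 overlaps/touches 2022-05-31 through 2022-06-09 → extend to 2022-05-31 through 2022-06-09.
2022-06-05 through 2022-06-06 overlaps/touches 2022-05-31 through 2022-06-09 → extend to 2022-05-31 through 2022-06-09.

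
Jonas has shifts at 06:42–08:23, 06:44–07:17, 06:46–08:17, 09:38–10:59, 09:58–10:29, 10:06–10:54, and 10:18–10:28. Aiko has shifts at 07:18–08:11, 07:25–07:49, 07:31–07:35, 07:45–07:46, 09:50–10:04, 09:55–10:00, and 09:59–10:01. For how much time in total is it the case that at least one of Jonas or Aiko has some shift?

First set merges to 06:42-08:23, 09:38-10:59.
Second set merges to 07:18-08:11, 09:50-10:04.
A ∪ B = 06:42-08:23, 09:38-10:59.
Total: 1 h 41 min + 1 h 21 min = 3 h 2 min.

3 h 2 min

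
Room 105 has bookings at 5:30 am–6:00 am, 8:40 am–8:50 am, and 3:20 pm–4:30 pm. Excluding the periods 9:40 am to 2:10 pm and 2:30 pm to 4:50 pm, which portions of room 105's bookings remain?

5:30 am-6:00 am is untouched.
8:40 am-8:50 am is untouched.
3:20 pm-4:30 pm lies entirely inside B → drops out.

5:30 am-6:00 am, 8:40 am-8:50 am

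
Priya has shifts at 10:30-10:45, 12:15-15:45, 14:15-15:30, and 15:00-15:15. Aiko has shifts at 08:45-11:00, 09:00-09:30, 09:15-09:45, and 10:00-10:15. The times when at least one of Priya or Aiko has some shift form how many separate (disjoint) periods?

2

First set merges to 10:30–10:45, 12:15–15:45.
Second set merges to 08:45–11:00.
A ∪ B = 08:45–11:00, 12:15–15:45.
That is 2 disjoint pieces.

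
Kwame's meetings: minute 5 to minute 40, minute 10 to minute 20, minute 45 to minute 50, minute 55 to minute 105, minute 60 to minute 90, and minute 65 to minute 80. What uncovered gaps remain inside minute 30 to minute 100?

minute 40 to minute 45, minute 50 to minute 55

Covered (merged): minute 5 to minute 40, minute 45 to minute 50, minute 55 to minute 105.
Uncovered inside minute 30 to minute 100: minute 40 to minute 45, minute 50 to minute 55.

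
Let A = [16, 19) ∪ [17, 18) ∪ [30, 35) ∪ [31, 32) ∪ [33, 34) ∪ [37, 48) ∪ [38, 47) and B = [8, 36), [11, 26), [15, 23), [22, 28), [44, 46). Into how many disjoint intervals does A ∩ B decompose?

First set merges to [16, 19), [30, 35), [37, 48).
Second set merges to [8, 36), [44, 46).
A ∩ B = [16, 19), [30, 35), [44, 46).
That is 3 disjoint pieces.

3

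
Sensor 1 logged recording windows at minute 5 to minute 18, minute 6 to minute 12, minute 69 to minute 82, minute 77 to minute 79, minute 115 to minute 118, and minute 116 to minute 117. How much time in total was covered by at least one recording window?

29 minutes

Merged: minute 5 to minute 18, minute 69 to minute 82, minute 115 to minute 118.
Lengths: 13 minutes + 13 minutes + 3 minutes = 29 minutes.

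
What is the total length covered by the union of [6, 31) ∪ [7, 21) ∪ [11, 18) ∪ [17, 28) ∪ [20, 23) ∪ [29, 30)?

25

Merged: [6, 31).
Length: 25.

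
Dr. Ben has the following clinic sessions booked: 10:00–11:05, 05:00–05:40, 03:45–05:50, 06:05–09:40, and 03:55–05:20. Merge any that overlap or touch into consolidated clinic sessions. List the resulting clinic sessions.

Sort by start: 03:45-05:50, 03:55-05:20, 05:00-05:40, 06:05-09:40, 10:00-11:05.
03:55-05:20 overlaps/touches 03:45-05:50 → extend to 03:45-05:50.
05:00-05:40 overlaps/touches 03:45-05:50 → extend to 03:45-05:50.
06:05-09:40 is disjoint → start new block.
10:00-11:05 is disjoint → start new block.

03:45-05:50, 06:05-09:40, 10:00-11:05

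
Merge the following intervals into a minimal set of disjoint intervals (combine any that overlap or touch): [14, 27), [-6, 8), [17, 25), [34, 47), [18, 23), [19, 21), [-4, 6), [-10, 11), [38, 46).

Sort by start: [-10, 11), [-6, 8), [-4, 6), [14, 27), [17, 25), [18, 23), [19, 21), [34, 47), [38, 46).
[-6, 8) overlaps/touches [-10, 11) → extend to [-10, 11).
[-4, 6) overlaps/touches [-10, 11) → extend to [-10, 11).
[14, 27) is disjoint → start new block.
[17, 25) overlaps/touches [14, 27) → extend to [14, 27).
[18, 23) overlaps/touches [14, 27) → extend to [14, 27).
[19, 21) overlaps/touches [14, 27) → extend to [14, 27).
[34, 47) is disjoint → start new block.
[38, 46) overlaps/touches [34, 47) → extend to [34, 47).

[-10, 11) ∪ [14, 27) ∪ [34, 47)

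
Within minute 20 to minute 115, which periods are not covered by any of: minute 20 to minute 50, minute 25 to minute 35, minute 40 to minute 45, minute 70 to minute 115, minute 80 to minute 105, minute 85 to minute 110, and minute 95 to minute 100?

minute 50 to minute 70

The merged coverage is minute 20 to minute 50, minute 70 to minute 115.
Complement within minute 20 to minute 115: minute 50 to minute 70.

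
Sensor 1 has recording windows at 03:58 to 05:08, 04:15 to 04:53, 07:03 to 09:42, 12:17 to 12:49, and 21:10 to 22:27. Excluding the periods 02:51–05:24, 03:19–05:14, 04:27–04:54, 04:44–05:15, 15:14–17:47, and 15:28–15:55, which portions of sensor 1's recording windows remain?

07:03–09:42, 12:17–12:49, 21:10–22:27

First set merges to 03:58–05:08, 07:03–09:42, 12:17–12:49, 21:10–22:27.
Second set merges to 02:51–05:24, 15:14–17:47.
03:58–05:08 lies entirely inside B → drops out.
07:03–09:42 is untouched.
12:17–12:49 is untouched.
21:10–22:27 is untouched.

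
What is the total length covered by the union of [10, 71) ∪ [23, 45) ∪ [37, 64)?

61

Merged: [10, 71).
Length: 61.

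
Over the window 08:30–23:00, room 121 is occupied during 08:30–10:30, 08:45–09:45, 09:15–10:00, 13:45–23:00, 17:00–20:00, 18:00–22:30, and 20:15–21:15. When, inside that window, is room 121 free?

10:30–13:45

Covered (merged): 08:30–10:30, 13:45–23:00.
Uncovered inside 08:30–23:00: 10:30–13:45.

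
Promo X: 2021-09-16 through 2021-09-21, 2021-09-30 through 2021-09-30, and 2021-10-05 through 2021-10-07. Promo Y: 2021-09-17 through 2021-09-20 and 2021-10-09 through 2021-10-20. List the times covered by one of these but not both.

2021-09-16 through 2021-09-16, 2021-09-21 through 2021-09-21, 2021-09-30 through 2021-09-30, 2021-10-05 through 2021-10-07, 2021-10-09 through 2021-10-20

Only in the first: 2021-09-16 through 2021-09-16, 2021-09-21 through 2021-09-21, 2021-09-30 through 2021-09-30, 2021-10-05 through 2021-10-07.
Only in the second: 2021-10-09 through 2021-10-20.
Together these are the periods covered by exactly one.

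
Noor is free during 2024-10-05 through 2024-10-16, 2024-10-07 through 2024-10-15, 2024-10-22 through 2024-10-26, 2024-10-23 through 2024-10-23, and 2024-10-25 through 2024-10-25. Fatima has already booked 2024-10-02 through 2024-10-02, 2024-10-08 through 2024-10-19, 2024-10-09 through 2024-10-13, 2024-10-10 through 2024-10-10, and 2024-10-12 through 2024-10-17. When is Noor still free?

2024-10-05 through 2024-10-07, 2024-10-22 through 2024-10-26

Merge the first list: 2024-10-05 through 2024-10-16, 2024-10-22 through 2024-10-26.
Merge the second list: 2024-10-02 through 2024-10-02, 2024-10-08 through 2024-10-19.
2024-10-05 through 2024-10-16 with B removed leaves 2024-10-05 through 2024-10-07.
2024-10-22 through 2024-10-26 is untouched.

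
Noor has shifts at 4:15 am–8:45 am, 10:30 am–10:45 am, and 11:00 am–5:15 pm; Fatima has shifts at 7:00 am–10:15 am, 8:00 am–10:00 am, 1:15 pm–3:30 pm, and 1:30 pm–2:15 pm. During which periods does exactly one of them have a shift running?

4:15 am-7:00 am, 8:45 am-10:15 am, 10:30 am-10:45 am, 11:00 am-1:15 pm, 3:30 pm-5:15 pm

B, merged: 7:00 am-10:15 am, 1:15 pm-3:30 pm.
Only in the first: 4:15 am-7:00 am, 10:30 am-10:45 am, 11:00 am-1:15 pm, 3:30 pm-5:15 pm.
Only in the second: 8:45 am-10:15 am.
Together these are the periods covered by exactly one.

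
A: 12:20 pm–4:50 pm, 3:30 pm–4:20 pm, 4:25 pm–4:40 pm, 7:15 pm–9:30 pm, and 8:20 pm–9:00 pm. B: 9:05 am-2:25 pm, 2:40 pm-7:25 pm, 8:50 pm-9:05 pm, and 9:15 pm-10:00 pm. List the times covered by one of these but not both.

First set merges to 12:20 pm–4:50 pm, 7:15 pm–9:30 pm.
Only in the first: 2:25 pm–2:40 pm, 7:25 pm–8:50 pm, 9:05 pm–9:15 pm.
Only in the second: 9:05 am–12:20 pm, 4:50 pm–7:15 pm, 9:30 pm–10:00 pm.
Together these are the periods covered by exactly one.

9:05 am–12:20 pm, 2:25 pm–2:40 pm, 4:50 pm–7:15 pm, 7:25 pm–8:50 pm, 9:05 pm–9:15 pm, 9:30 pm–10:00 pm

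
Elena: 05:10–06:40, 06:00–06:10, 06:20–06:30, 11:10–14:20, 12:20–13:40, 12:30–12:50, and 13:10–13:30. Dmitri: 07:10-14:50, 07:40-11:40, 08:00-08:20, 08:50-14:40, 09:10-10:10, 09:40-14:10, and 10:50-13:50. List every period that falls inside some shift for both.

11:10–14:20

Merge the first list: 05:10–06:40, 11:10–14:20.
Merge the second list: 07:10–14:50.
05:10–06:40 meets no B interval.
11:10–14:20 ∩ B → 11:10–14:20.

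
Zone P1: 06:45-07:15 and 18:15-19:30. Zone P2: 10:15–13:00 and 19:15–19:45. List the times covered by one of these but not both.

06:45–07:15, 10:15–13:00, 18:15–19:15, 19:30–19:45

Only in the first: 06:45–07:15, 18:15–19:15.
Only in the second: 10:15–13:00, 19:30–19:45.
Together these are the periods covered by exactly one.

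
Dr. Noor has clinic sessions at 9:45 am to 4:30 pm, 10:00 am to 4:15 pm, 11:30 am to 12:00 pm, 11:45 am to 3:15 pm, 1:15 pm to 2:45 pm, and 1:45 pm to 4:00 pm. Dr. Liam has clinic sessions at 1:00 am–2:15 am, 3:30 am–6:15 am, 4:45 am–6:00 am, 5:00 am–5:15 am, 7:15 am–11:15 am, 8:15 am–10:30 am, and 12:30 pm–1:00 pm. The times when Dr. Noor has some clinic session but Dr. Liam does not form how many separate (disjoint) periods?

2

First set merges to 9:45 am-4:30 pm.
Second set merges to 1:00 am-2:15 am, 3:30 am-6:15 am, 7:15 am-11:15 am, 12:30 pm-1:00 pm.
A \ B = 11:15 am-12:30 pm, 1:00 pm-4:30 pm.
That is 2 disjoint pieces.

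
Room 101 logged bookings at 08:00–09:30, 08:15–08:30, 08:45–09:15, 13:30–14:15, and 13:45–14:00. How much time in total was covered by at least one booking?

Merged: 08:00-09:30, 13:30-14:15.
Lengths: 1 h 30 min + 45 min = 2 h 15 min.

2 h 15 min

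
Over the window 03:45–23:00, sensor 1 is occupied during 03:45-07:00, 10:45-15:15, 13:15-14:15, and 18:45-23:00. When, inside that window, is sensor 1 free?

07:00-10:45, 15:15-18:45

Covered (merged): 03:45-07:00, 10:45-15:15, 18:45-23:00.
Complement within 03:45-23:00: 07:00-10:45, 15:15-18:45.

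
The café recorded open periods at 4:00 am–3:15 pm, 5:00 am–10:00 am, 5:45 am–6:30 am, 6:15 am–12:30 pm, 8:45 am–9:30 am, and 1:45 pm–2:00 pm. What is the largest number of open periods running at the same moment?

At 6:15 am, 4 of the intervals are simultaneously active.
No point has more.

4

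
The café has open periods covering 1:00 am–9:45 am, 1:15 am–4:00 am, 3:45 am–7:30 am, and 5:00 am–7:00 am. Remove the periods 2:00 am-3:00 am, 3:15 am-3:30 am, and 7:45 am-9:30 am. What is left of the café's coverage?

A, merged: 1:00 am–9:45 am.
1:00 am–9:45 am \ B = 1:00 am–2:00 am, 3:00 am–3:15 am, 3:30 am–7:45 am, 9:30 am–9:45 am.

1:00 am–2:00 am, 3:00 am–3:15 am, 3:30 am–7:45 am, 9:30 am–9:45 am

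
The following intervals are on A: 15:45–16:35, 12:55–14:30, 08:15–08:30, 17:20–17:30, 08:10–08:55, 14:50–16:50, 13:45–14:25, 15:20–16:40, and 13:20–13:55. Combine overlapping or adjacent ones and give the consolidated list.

Sort by start: 08:10–08:55, 08:15–08:30, 12:55–14:30, 13:20–13:55, 13:45–14:25, 14:50–16:50, 15:20–16:40, 15:45–16:35, 17:20–17:30.
08:15–08:30 overlaps/touches 08:10–08:55 → extend to 08:10–08:55.
12:55–14:30 is disjoint → start new block.
13:20–13:55 overlaps/touches 12:55–14:30 → extend to 12:55–14:30.
13:45–14:25 overlaps/touches 12:55–14:30 → extend to 12:55–14:30.
14:50–16:50 is disjoint → start new block.
15:20–16:40 overlaps/touches 14:50–16:50 → extend to 14:50–16:50.
15:45–16:35 overlaps/touches 14:50–16:50 → extend to 14:50–16:50.
17:20–17:30 is disjoint → start new block.

08:10–08:55, 12:55–14:30, 14:50–16:50, 17:20–17:30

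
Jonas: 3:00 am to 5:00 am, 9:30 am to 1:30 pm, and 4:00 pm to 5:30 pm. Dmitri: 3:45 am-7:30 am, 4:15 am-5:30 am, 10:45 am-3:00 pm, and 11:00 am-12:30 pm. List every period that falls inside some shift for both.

Merge the second list: 3:45 am–7:30 am, 10:45 am–3:00 pm.
3:00 am–5:00 am overlaps B on 3:45 am–5:00 am.
9:30 am–1:30 pm overlaps B on 10:45 am–1:30 pm.
4:00 pm–5:30 pm falls entirely outside B.

3:45 am–5:00 am, 10:45 am–1:30 pm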